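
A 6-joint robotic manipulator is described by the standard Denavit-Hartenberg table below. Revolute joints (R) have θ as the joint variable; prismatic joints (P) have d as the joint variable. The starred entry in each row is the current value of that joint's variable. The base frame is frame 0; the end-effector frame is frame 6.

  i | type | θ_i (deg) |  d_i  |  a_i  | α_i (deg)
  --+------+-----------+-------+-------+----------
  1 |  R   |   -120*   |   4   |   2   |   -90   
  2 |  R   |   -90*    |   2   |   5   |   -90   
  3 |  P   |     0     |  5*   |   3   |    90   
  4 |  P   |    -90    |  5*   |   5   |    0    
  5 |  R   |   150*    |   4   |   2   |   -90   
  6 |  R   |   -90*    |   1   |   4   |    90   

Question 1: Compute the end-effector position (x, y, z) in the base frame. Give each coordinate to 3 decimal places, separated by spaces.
10.874 -11.165 12.134

after link 1: o_1 = (-1.0000, -1.7321, 4.0000)
after link 2: o_2 = (0.7321, -2.7321, 9.0000)
after link 3: o_3 = (-1.7679, -7.0622, 12.0000)
after link 4: o_4 = (5.0622, -5.2321, 12.0000)
after link 5: o_5 = (7.6603, -8.7321, 13.0000)
after link 6: o_6 = (10.8744, -11.1651, 12.1340)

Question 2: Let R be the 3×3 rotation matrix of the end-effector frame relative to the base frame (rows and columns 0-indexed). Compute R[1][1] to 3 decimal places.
-0.433

End-effector y-axis (col 1 of R) = (-0.2500,-0.4330,-0.8660)
R[1][1] = -0.4330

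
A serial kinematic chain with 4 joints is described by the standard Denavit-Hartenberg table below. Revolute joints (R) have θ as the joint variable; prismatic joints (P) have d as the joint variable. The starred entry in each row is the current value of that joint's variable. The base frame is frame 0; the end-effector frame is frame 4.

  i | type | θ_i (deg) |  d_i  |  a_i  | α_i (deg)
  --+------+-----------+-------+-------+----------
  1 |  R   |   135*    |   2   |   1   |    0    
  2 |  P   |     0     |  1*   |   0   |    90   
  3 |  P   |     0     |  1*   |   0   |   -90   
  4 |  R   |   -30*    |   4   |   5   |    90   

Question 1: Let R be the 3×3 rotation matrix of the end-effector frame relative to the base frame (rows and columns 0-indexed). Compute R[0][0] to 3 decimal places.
End-effector x-axis (col 0 of R) = (-0.2588,0.9659,0.0000)
R[0][0] = -0.2588

-0.259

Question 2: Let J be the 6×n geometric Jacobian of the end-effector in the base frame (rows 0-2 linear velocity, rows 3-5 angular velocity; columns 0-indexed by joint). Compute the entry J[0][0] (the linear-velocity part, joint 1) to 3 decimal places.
axis z_0 = ẑ; lever o_n−o_0 = (-1.2941,6.2438,7.0000)
cross product → J_v[:, 0] = (-6.2438,-1.2941,0.0000)
J_ω[:, 0] = z_0
entry J[0][0] = -6.2438

-6.244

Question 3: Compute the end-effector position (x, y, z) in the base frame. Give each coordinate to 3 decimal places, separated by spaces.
after link 1: o_1 = (-0.7071, 0.7071, 2.0000)
after link 2: o_2 = (-0.7071, 0.7071, 3.0000)
after link 3: o_3 = (0.0000, 1.4142, 3.0000)
after link 4: o_4 = (-1.2941, 6.2438, 7.0000)

-1.294 6.244 7.000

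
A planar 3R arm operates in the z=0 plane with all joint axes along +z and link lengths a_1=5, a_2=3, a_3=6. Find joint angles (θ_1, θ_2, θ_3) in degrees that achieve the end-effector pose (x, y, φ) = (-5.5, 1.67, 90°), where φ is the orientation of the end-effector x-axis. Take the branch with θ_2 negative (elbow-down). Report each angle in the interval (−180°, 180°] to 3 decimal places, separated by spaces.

wrist centre = target − a_3·(cos φ, sin φ) = (-5.5000, -4.3300)
cos θ_2 = (48.9989−5²−3²)/(2·5·3) = 0.5000; θ_2 = -60.0024° (elbow-down)
β = atan2(-4.3300,-5.5000) = -141.7876°; ψ = atan2(-2.5981,6.4999) = -21.7876°
θ_1 = β − ψ = -120.0000°
θ_3 = φ − θ_1 − θ_2 = -89.9976° (wrapped to (-180°,180°])

-120.000 -60.002 -89.998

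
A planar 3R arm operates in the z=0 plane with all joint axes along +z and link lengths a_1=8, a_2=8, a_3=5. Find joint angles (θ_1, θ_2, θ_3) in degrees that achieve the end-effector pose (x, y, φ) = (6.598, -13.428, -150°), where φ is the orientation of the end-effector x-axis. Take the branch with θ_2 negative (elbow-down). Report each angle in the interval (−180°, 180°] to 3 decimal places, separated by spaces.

wrist centre = target − a_3·(cos φ, sin φ) = (10.9281, -10.9280)
cos θ_2 = (238.8451−8²−8²)/(2·8·8) = 0.8660; θ_2 = -30.0055° (elbow-down)
β = atan2(-10.9280,10.9281) = -44.9997°; ψ = atan2(-4.0007,14.9278) = -15.0027°
θ_1 = β − ψ = -29.9969°
θ_3 = φ − θ_1 − θ_2 = -89.9976° (wrapped to (-180°,180°])

-29.997 -30.005 -89.998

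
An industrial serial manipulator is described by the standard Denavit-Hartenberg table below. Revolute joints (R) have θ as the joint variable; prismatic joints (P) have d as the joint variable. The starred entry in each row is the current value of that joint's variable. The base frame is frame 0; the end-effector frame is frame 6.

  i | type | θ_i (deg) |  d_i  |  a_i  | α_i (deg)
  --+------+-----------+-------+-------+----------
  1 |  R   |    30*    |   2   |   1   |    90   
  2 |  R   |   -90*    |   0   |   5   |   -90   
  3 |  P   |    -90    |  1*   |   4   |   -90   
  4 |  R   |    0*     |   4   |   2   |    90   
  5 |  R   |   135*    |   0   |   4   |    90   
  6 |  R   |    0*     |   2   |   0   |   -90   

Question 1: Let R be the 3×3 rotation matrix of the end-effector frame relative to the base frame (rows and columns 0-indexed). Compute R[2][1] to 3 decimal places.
End-effector y-axis (col 1 of R) = (-0.3536,0.6124,0.7071)
R[2][1] = 0.7071

0.707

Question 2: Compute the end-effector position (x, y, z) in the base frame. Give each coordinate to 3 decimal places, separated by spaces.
after link 1: o_1 = (0.8660, 0.5000, 2.0000)
after link 2: o_2 = (0.8660, 0.5000, -3.0000)
after link 3: o_3 = (3.7321, -2.4641, -3.0000)
after link 4: o_4 = (4.7321, -4.1962, -7.0000)
after link 5: o_5 = (3.3178, -1.7467, -9.8284)
after link 6: o_6 = (4.0249, -2.9714, -11.2426)

4.025 -2.971 -11.243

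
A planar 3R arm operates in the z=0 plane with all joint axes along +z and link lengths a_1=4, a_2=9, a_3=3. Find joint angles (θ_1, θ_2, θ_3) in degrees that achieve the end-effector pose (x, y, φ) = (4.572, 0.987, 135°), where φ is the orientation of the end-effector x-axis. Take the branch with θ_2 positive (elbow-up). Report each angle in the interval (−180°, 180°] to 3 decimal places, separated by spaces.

-119.998 135.001 119.997

wrist centre = target − a_3·(cos φ, sin φ) = (6.6933, -1.1343)
cos θ_2 = (46.0872−4²−9²)/(2·4·9) = -0.7071; θ_2 = 135.0012° (elbow-up)
β = atan2(-1.1343,6.6933) = -9.6186°; ψ = atan2(6.3638,-2.3641) = 110.3795°
θ_1 = β − ψ = -119.9981°
θ_3 = φ − θ_1 − θ_2 = 119.9969° (wrapped to (-180°,180°])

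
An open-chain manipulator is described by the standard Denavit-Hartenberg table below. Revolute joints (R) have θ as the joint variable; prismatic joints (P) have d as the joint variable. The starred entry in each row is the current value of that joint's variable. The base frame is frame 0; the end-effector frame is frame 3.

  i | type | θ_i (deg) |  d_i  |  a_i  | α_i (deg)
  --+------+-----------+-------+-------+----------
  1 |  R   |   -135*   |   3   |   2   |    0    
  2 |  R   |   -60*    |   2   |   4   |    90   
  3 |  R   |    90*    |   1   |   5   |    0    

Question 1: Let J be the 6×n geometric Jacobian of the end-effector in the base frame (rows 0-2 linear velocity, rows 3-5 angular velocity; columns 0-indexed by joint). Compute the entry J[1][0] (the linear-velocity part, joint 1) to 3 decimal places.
-5.019

axis z_0 = ẑ; lever o_n−o_0 = (-5.0191,0.5870,10.0000)
cross product → J_v[:, 0] = (-0.5870,-5.0191,0.0000)
J_ω[:, 0] = z_0
entry J[1][0] = -5.0191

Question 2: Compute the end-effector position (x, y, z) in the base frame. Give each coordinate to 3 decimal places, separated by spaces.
after link 1: o_1 = (-1.4142, -1.4142, 3.0000)
after link 2: o_2 = (-5.2779, -0.3789, 5.0000)
after link 3: o_3 = (-5.0191, 0.5870, 10.0000)

-5.019 0.587 10.000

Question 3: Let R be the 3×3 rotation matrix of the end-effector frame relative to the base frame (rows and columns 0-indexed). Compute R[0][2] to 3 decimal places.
0.259

End-effector z-axis (col 2 of R) = (0.2588,0.9659,0.0000)
R[0][2] = 0.2588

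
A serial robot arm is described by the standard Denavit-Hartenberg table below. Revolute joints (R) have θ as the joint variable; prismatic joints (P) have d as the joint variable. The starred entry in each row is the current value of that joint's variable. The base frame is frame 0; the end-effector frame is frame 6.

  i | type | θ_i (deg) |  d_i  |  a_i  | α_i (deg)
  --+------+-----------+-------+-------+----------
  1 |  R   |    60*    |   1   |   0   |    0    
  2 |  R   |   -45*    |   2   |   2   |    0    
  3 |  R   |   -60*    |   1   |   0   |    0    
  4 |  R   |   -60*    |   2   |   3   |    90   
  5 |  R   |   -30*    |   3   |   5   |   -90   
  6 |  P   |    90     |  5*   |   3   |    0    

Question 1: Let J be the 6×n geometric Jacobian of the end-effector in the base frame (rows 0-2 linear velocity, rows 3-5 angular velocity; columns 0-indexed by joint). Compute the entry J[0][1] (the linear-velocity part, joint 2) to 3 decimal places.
8.978

axis z_1 = (0.0000,0.0000,1.0000); lever o_n−o_1 = (-0.6124,-8.9775,6.8301)
cross product → J_v[:, 1] = (8.9775,-0.6124,0.0000)
J_ω[:, 1] = z_1
entry J[0][1] = 8.9775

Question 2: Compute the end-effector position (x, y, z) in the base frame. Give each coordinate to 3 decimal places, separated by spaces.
-0.612 -8.978 7.830

after link 1: o_1 = (0.0000, 0.0000, 1.0000)
after link 2: o_2 = (1.9319, 0.5176, 3.0000)
after link 3: o_3 = (1.9319, 0.5176, 4.0000)
after link 4: o_4 = (1.1554, -2.3801, 6.0000)
after link 5: o_5 = (-2.8631, -5.7863, 3.5000)
after link 6: o_6 = (-0.6124, -8.9775, 7.8301)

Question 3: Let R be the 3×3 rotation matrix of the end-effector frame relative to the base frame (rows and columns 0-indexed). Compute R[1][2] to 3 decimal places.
-0.483

End-effector z-axis (col 2 of R) = (-0.1294,-0.4830,0.8660)
R[1][2] = -0.4830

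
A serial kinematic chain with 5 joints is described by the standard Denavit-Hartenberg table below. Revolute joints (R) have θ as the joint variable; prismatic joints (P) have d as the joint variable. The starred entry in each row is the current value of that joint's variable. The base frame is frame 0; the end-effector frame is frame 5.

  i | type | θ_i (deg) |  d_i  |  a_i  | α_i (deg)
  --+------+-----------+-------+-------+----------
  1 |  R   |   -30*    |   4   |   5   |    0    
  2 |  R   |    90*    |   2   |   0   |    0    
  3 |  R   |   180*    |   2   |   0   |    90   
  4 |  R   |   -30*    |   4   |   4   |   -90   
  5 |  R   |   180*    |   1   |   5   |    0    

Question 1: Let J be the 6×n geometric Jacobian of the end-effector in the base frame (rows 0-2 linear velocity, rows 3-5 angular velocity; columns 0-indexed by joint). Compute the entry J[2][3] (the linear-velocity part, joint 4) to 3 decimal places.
-0.366

axis z_3 = (-0.8660,0.5000,0.0000); lever o_n−o_3 = (-3.2811,2.3170,1.3660)
cross product → J_v[:, 3] = (0.6830,1.1830,-0.3660)
J_ω[:, 3] = z_3
entry J[2][3] = -0.3660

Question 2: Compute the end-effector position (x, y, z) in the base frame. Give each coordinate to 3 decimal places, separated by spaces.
after link 1: o_1 = (4.3301, -2.5000, 4.0000)
after link 2: o_2 = (4.3301, -2.5000, 6.0000)
after link 3: o_3 = (4.3301, -2.5000, 8.0000)
after link 4: o_4 = (-0.8660, -3.5000, 6.0000)
after link 5: o_5 = (1.0490, -0.1830, 9.3660)

1.049 -0.183 9.366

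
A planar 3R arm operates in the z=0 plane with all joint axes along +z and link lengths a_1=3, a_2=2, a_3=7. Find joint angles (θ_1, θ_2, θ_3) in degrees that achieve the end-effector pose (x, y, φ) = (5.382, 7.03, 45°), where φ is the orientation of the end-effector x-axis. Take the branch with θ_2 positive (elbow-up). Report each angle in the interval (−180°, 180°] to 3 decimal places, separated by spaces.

36.535 135.003 -126.538

wrist centre = target − a_3·(cos φ, sin φ) = (0.4323, 2.0803)
cos θ_2 = (4.5143−3²−2²)/(2·3·2) = -0.7071; θ_2 = 135.0029° (elbow-up)
β = atan2(2.0803,0.4323) = 78.2616°; ψ = atan2(1.4141,1.5857) = 41.7266°
θ_1 = β − ψ = 36.5350°
θ_3 = φ − θ_1 − θ_2 = -126.5379° (wrapped to (-180°,180°])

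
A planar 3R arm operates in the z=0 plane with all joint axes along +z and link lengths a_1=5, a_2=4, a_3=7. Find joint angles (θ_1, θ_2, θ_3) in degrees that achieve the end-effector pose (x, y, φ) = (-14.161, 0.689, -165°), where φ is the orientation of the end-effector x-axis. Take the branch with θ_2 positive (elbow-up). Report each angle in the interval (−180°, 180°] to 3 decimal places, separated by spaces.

135.002 59.989 0.009

wrist centre = target − a_3·(cos φ, sin φ) = (-7.3995, 2.5007)
cos θ_2 = (61.0066−5²−4²)/(2·5·4) = 0.5002; θ_2 = 59.9892° (elbow-up)
β = atan2(2.5007,-7.3995) = 161.3269°; ψ = atan2(3.4637,7.0007) = 26.3249°
θ_1 = β − ψ = 135.0020°
θ_3 = φ − θ_1 − θ_2 = 0.0089° (wrapped to (-180°,180°])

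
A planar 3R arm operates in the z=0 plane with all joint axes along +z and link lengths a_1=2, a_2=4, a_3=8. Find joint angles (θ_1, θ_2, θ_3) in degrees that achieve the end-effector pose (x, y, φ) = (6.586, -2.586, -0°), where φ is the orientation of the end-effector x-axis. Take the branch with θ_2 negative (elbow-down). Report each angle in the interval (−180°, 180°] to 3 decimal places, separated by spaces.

-12.347 -134.997 147.345

wrist centre = target − a_3·(cos φ, sin φ) = (-1.4140, -2.5860)
cos θ_2 = (8.6868−2²−4²)/(2·2·4) = -0.7071; θ_2 = -134.9975° (elbow-down)
β = atan2(-2.5860,-1.4140) = -118.6694°; ψ = atan2(-2.8286,-0.8283) = -106.3219°
θ_1 = β − ψ = -12.3475°
θ_3 = φ − θ_1 − θ_2 = 147.3449° (wrapped to (-180°,180°])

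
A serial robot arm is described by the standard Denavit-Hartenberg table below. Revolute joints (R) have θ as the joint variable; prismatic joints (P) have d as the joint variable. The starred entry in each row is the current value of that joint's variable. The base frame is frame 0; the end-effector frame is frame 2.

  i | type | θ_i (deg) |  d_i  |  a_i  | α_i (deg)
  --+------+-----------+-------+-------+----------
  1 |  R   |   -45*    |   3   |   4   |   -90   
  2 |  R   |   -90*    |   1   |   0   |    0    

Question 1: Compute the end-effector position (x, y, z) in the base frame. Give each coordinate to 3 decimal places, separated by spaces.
after link 1: o_1 = (2.8284, -2.8284, 3.0000)
after link 2: o_2 = (3.5355, -2.1213, 3.0000)

3.536 -2.121 3.000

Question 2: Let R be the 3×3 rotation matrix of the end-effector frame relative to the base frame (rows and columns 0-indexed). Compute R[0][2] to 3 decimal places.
End-effector z-axis (col 2 of R) = (0.7071,0.7071,0.0000)
R[0][2] = 0.7071

0.707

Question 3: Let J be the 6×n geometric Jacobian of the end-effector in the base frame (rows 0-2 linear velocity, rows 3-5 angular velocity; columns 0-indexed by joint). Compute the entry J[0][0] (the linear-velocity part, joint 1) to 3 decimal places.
axis z_0 = ẑ; lever o_n−o_0 = (3.5355,-2.1213,3.0000)
cross product → J_v[:, 0] = (2.1213,3.5355,-0.0000)
J_ω[:, 0] = z_0
entry J[0][0] = 2.1213

2.121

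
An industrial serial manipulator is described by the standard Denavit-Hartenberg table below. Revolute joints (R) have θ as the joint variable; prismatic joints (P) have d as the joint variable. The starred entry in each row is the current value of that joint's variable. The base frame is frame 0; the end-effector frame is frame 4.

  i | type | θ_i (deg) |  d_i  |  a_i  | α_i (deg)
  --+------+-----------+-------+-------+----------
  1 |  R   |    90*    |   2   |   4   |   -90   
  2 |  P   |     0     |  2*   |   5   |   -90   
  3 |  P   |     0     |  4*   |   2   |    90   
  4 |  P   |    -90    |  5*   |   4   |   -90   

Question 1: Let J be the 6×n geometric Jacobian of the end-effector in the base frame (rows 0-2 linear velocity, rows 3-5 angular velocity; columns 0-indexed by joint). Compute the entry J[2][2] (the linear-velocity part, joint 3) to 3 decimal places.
prismatic axis z_2 = (-0.0000,0.0000,-1.0000)
J_v[:, 2] = z_2; J_ω[:, 2] = (0,0,0)
entry J[2][2] = -1.0000

-1.000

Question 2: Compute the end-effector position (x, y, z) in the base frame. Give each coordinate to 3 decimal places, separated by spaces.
-7.000 11.000 2.000

after link 1: o_1 = (0.0000, 4.0000, 2.0000)
after link 2: o_2 = (-2.0000, 9.0000, 2.0000)
after link 3: o_3 = (-2.0000, 11.0000, -2.0000)
after link 4: o_4 = (-7.0000, 11.0000, 2.0000)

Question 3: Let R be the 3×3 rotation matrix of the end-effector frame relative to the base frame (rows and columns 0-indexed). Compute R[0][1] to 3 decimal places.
End-effector y-axis (col 1 of R) = (1.0000,0.0000,-0.0000)
R[0][1] = 1.0000

1.000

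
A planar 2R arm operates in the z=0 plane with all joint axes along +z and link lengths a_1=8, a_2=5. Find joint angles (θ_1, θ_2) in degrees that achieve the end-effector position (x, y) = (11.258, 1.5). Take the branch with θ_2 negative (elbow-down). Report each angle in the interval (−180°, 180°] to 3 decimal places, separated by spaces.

30.002 -60.006

cos θ_2 = (128.9926−8²−5²)/(2·8·5) = 0.4999; θ_2 = -60.0061° (elbow-down)
β = atan2(1.5000,11.2580) = 7.5893°; ψ = atan2(-4.3304,10.4995) = -22.4131°
θ_1 = β − ψ = 30.0024°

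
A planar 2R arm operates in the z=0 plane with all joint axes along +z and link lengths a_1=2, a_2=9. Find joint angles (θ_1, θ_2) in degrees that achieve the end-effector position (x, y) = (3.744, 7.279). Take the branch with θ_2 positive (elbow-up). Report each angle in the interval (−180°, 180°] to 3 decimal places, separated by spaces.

-45.000 119.997

cos θ_2 = (67.0014−2²−9²)/(2·2·9) = -0.5000; θ_2 = 119.9975° (elbow-up)
β = atan2(7.2790,3.7440) = 62.7807°; ψ = atan2(7.7944,-2.4997) = 107.7809°
θ_1 = β − ψ = -45.0002°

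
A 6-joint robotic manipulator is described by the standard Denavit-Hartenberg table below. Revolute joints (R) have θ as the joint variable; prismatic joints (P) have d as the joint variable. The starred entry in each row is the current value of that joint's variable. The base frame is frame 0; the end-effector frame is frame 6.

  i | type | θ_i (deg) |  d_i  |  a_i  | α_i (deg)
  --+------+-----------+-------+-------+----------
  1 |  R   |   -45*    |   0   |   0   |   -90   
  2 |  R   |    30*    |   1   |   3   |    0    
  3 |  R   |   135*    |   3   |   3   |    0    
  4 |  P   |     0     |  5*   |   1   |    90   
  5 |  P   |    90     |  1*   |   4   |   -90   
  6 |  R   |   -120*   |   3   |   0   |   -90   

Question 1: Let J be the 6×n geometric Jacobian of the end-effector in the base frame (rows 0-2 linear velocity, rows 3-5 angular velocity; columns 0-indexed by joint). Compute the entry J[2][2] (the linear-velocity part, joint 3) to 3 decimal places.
0.707

axis z_2 = (0.7071,0.7071,0.0000); lever o_n−o_2 = (7.9853,8.9853,-1.2247)
cross product → J_v[:, 2] = (-0.8660,0.8660,0.7071)
J_ω[:, 2] = z_2
entry J[2][2] = 0.7071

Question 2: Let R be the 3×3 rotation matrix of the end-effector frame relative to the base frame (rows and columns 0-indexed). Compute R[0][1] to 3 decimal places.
End-effector y-axis (col 1 of R) = (-0.6830,0.6830,-0.2588)
R[0][1] = -0.6830

-0.683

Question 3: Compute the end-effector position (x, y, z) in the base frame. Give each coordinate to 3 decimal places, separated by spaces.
after link 1: o_1 = (0.0000, 0.0000, 0.0000)
after link 2: o_2 = (2.5442, -1.1300, -1.5000)
after link 3: o_3 = (2.6165, 3.0403, -2.2765)
after link 4: o_4 = (5.4690, 7.2589, -2.5353)
after link 5: o_5 = (8.4805, 9.9043, -3.5012)
after link 6: o_6 = (10.5295, 7.8553, -2.7247)

10.530 7.855 -2.725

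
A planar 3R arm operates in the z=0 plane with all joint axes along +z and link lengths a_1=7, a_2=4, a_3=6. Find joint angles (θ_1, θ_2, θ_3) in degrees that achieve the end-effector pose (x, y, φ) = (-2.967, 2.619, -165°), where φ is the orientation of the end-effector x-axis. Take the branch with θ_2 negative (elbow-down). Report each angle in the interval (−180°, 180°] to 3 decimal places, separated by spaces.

wrist centre = target − a_3·(cos φ, sin φ) = (2.8286, 4.1719)
cos θ_2 = (25.4056−7²−4²)/(2·7·4) = -0.7070; θ_2 = -134.9948° (elbow-down)
β = atan2(4.1719,2.8286) = 55.8628°; ψ = atan2(-2.8287,4.1718) = -34.1390°
θ_1 = β − ψ = 90.0017°
θ_3 = φ − θ_1 − θ_2 = -120.0069° (wrapped to (-180°,180°])

90.002 -134.995 -120.007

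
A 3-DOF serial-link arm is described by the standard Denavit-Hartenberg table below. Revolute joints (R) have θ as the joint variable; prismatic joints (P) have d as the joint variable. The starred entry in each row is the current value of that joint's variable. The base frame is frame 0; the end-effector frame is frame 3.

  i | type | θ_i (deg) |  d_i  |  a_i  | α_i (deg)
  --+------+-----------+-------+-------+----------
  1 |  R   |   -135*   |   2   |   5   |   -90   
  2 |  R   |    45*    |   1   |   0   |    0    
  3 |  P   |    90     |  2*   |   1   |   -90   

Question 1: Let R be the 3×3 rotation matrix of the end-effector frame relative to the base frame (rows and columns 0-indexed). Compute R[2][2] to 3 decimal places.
0.707

End-effector z-axis (col 2 of R) = (0.5000,0.5000,0.7071)
R[2][2] = 0.7071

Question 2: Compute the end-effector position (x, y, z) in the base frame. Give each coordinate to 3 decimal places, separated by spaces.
-0.914 -5.157 1.293

after link 1: o_1 = (-3.5355, -3.5355, 2.0000)
after link 2: o_2 = (-2.8284, -4.2426, 2.0000)
after link 3: o_3 = (-0.9142, -5.1569, 1.2929)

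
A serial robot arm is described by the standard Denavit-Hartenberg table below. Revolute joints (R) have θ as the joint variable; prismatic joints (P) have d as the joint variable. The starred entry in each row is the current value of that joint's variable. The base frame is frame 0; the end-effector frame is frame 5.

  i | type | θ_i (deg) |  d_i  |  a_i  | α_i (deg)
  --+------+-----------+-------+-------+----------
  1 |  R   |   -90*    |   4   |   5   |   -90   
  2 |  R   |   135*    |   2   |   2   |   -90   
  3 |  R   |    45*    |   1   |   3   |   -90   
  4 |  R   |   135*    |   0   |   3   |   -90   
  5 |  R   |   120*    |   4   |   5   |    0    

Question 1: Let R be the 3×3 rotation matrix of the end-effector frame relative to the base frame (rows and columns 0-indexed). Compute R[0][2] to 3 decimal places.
End-effector z-axis (col 2 of R) = (0.5000,0.1464,0.8536)
R[0][2] = 0.5000

0.500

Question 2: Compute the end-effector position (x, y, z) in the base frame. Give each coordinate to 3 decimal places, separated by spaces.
5.191 0.945 2.969

after link 1: o_1 = (0.0000, -5.0000, 4.0000)
after link 2: o_2 = (2.0000, -3.5858, 2.5858)
after link 3: o_3 = (-0.1213, -1.3787, 1.7929)
after link 4: o_4 = (1.3787, -3.9393, 1.3536)
after link 5: o_5 = (5.1905, 0.9454, 2.9688)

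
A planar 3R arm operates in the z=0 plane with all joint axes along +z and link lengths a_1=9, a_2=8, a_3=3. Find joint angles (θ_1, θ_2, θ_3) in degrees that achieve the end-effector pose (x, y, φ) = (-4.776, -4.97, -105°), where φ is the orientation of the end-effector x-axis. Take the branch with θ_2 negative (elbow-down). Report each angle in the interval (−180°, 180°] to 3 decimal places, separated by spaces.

wrist centre = target − a_3·(cos φ, sin φ) = (-3.9995, -2.0722)
cos θ_2 = (20.2904−9²−8²)/(2·9·8) = -0.8660; θ_2 = -150.0015° (elbow-down)
β = atan2(-2.0722,-3.9995) = -152.6107°; ψ = atan2(-3.9998,2.0717) = -62.6183°
θ_1 = β − ψ = -89.9924°
θ_3 = φ − θ_1 − θ_2 = 134.9939° (wrapped to (-180°,180°])

-89.992 -150.002 134.994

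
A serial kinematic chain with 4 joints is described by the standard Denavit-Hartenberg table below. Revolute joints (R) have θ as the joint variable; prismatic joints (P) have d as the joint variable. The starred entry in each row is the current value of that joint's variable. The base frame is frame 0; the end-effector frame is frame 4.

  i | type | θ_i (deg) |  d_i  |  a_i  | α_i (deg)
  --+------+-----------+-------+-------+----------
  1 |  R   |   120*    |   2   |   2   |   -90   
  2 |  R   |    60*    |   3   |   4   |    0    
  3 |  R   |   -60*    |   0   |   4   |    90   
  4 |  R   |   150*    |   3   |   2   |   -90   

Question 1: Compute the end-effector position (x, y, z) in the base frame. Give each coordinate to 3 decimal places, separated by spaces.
after link 1: o_1 = (-1.0000, 1.7321, 2.0000)
after link 2: o_2 = (-4.5981, 1.9641, -1.4641)
after link 3: o_3 = (-6.5981, 5.4282, -1.4641)
after link 4: o_4 = (-6.5981, 3.4282, 1.5359)

-6.598 3.428 1.536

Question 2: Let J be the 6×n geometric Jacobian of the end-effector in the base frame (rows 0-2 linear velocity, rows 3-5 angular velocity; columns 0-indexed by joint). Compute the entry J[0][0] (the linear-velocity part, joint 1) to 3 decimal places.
axis z_0 = ẑ; lever o_n−o_0 = (-6.5981,3.4282,1.5359)
cross product → J_v[:, 0] = (-3.4282,-6.5981,0.0000)
J_ω[:, 0] = z_0
entry J[0][0] = -3.4282

-3.428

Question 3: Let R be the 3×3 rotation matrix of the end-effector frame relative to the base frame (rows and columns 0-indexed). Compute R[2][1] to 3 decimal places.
End-effector y-axis (col 1 of R) = (0.0000,0.0000,-1.0000)
R[2][1] = -1.0000

-1.000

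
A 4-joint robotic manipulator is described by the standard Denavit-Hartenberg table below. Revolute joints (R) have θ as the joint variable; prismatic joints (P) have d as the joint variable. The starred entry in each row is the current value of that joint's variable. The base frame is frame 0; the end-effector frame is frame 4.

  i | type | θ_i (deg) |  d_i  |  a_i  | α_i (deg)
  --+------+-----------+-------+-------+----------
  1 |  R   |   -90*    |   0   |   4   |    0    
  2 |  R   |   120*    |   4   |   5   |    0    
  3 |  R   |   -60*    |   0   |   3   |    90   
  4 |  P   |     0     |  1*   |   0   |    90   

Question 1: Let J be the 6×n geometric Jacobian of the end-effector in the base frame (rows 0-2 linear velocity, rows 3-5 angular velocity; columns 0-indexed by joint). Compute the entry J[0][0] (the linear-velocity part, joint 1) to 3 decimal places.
3.866

axis z_0 = ẑ; lever o_n−o_0 = (6.4282,-3.8660,4.0000)
cross product → J_v[:, 0] = (3.8660,6.4282,-0.0000)
J_ω[:, 0] = z_0
entry J[0][0] = 3.8660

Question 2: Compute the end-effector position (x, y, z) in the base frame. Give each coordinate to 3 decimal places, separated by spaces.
6.428 -3.866 4.000

after link 1: o_1 = (0.0000, -4.0000, 0.0000)
after link 2: o_2 = (4.3301, -1.5000, 4.0000)
after link 3: o_3 = (6.9282, -3.0000, 4.0000)
after link 4: o_4 = (6.4282, -3.8660, 4.0000)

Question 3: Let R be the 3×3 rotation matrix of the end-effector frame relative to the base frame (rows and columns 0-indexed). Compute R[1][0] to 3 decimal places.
-0.500

End-effector x-axis (col 0 of R) = (0.8660,-0.5000,0.0000)
R[1][0] = -0.5000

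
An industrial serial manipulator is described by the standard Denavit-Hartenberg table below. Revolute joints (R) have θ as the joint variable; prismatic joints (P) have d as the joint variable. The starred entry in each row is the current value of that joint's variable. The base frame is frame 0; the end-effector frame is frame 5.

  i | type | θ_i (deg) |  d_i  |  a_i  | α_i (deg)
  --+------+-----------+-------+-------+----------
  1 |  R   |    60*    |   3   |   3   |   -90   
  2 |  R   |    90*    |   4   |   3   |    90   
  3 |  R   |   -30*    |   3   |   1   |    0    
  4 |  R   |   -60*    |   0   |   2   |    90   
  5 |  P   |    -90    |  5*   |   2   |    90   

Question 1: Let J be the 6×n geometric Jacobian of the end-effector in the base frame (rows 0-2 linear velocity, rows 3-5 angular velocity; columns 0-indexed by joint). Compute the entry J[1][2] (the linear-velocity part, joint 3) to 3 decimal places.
axis z_2 = (0.5000,0.8660,0.0000); lever o_n−o_2 = (2.6651,-0.3840,4.1340)
cross product → J_v[:, 2] = (3.5801,-2.0670,-2.5000)
J_ω[:, 2] = z_2
entry J[1][2] = -2.0670

-2.067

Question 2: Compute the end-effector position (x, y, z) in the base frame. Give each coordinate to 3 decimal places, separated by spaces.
after link 1: o_1 = (1.5000, 2.5981, 3.0000)
after link 2: o_2 = (-1.9641, 4.5981, 0.0000)
after link 3: o_3 = (-0.0311, 6.9462, -0.8660)
after link 4: o_4 = (1.7010, 5.9462, -0.8660)
after link 5: o_5 = (0.7010, 4.2141, 4.1340)

0.701 4.214 4.134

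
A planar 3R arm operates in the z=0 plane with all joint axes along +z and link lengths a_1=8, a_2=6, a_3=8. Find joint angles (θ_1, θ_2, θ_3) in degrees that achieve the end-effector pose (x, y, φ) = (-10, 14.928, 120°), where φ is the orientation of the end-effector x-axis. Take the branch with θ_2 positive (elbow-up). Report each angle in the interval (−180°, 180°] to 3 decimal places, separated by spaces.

wrist centre = target − a_3·(cos φ, sin φ) = (-6.0000, 7.9998)
cos θ_2 = (99.9967−8²−6²)/(2·8·6) = -0.0000; θ_2 = 90.0019° (elbow-up)
β = atan2(7.9998,-6.0000) = 126.8706°; ψ = atan2(6.0000,7.9998) = 36.8706°
θ_1 = β − ψ = 90.0000°
θ_3 = φ − θ_1 − θ_2 = -60.0019° (wrapped to (-180°,180°])

90.000 90.002 -60.002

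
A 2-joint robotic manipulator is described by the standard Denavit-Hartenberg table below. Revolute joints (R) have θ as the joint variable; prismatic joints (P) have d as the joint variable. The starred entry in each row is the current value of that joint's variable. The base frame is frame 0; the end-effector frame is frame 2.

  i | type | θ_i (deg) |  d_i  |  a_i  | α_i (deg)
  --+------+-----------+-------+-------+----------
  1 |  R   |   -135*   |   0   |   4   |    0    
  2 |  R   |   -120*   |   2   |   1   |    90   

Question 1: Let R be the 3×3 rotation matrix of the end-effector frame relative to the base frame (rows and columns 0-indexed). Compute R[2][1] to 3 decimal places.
1.000

End-effector y-axis (col 1 of R) = (-0.0000,-0.0000,1.0000)
R[2][1] = 1.0000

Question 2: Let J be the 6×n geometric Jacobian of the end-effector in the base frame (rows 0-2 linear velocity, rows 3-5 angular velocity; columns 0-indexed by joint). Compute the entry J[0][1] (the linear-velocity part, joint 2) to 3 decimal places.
axis z_1 = (0.0000,0.0000,1.0000); lever o_n−o_1 = (-0.2588,0.9659,2.0000)
cross product → J_v[:, 1] = (-0.9659,-0.2588,0.0000)
J_ω[:, 1] = z_1
entry J[0][1] = -0.9659

-0.966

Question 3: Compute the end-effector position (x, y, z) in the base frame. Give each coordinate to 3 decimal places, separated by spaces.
-3.087 -1.863 2.000

after link 1: o_1 = (-2.8284, -2.8284, 0.0000)
after link 2: o_2 = (-3.0872, -1.8625, 2.0000)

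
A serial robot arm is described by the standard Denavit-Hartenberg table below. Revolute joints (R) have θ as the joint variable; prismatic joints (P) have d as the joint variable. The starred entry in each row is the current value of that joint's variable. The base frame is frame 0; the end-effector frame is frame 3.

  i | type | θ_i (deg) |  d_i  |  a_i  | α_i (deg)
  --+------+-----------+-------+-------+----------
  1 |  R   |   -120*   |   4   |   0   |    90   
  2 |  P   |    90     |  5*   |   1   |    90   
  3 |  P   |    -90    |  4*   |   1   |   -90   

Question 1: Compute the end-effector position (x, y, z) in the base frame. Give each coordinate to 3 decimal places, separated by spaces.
after link 1: o_1 = (0.0000, 0.0000, 4.0000)
after link 2: o_2 = (-4.3301, 2.5000, 5.0000)
after link 3: o_3 = (-5.4641, -1.4641, 5.0000)

-5.464 -1.464 5.000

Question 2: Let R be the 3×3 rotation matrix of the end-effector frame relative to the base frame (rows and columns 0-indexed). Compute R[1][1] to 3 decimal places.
End-effector y-axis (col 1 of R) = (0.5000,0.8660,0.0000)
R[1][1] = 0.8660

0.866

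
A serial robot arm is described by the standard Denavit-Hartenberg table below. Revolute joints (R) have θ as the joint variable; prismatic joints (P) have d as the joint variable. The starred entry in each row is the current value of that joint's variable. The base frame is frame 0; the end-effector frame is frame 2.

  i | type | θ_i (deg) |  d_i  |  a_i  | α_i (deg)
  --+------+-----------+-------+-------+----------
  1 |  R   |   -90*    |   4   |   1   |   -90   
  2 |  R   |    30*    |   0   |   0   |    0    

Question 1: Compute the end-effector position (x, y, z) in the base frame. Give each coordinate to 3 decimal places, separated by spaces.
0.000 -1.000 4.000

after link 1: o_1 = (0.0000, -1.0000, 4.0000)
after link 2: o_2 = (0.0000, -1.0000, 4.0000)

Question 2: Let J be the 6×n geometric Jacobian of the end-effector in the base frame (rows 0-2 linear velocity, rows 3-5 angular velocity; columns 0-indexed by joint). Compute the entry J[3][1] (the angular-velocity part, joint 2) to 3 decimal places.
axis z_1 = (1.0000,0.0000,0.0000); lever o_n−o_1 = (0.0000,0.0000,0.0000)
cross product → J_v[:, 1] = (0.0000,0.0000,0.0000)
J_ω[:, 1] = z_1
entry J[3][1] = 1.0000

1.000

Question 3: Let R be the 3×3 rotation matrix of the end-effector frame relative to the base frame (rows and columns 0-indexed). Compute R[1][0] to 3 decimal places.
End-effector x-axis (col 0 of R) = (0.0000,-0.8660,-0.5000)
R[1][0] = -0.8660

-0.866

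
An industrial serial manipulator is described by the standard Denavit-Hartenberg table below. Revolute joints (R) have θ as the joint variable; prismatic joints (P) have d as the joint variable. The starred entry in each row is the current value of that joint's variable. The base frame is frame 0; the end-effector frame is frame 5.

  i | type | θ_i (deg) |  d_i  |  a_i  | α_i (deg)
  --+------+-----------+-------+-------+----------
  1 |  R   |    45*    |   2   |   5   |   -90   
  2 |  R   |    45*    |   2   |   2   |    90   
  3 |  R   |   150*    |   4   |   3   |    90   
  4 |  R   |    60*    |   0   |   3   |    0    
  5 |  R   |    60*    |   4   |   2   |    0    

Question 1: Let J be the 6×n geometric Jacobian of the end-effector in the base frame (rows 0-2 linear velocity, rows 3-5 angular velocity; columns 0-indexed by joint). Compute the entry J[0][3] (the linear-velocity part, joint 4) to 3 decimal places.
3.656

axis z_3 = (-0.3624,0.8624,-0.3536); lever o_n−o_3 = (0.3223,5.5748,1.9538)
cross product → J_v[:, 3] = (3.6559,0.5941,-2.2981)
J_ω[:, 3] = z_3
entry J[0][3] = 3.6559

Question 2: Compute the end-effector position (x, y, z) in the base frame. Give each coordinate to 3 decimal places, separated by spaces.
3.084 13.286 7.205

after link 1: o_1 = (3.5355, 3.5355, 2.0000)
after link 2: o_2 = (3.1213, 5.9497, 0.5858)
after link 3: o_3 = (2.7616, 7.7114, 5.2513)
after link 4: o_4 = (2.8808, 8.8912, 8.0070)
after link 5: o_5 = (3.0839, 13.2862, 7.2052)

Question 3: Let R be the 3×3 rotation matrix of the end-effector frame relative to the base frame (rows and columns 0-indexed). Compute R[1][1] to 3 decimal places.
End-effector y-axis (col 1 of R) = (0.4312,-0.1812,-0.8839)
R[1][1] = -0.1812

-0.181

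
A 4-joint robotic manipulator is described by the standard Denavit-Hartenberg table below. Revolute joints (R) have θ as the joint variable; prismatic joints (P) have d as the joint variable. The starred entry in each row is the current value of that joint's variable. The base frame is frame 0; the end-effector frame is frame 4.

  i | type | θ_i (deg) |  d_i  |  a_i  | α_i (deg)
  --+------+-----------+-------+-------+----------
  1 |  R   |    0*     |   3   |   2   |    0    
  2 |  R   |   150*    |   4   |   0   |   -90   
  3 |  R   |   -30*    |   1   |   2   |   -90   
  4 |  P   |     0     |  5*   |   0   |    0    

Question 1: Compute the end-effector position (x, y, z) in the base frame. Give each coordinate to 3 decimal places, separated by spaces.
-2.165 1.250 3.670

after link 1: o_1 = (2.0000, 0.0000, 3.0000)
after link 2: o_2 = (2.0000, 0.0000, 7.0000)
after link 3: o_3 = (-0.0000, -0.0000, 8.0000)
after link 4: o_4 = (-2.1651, 1.2500, 3.6699)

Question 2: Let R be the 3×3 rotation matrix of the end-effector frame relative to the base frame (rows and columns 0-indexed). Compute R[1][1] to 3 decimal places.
0.866

End-effector y-axis (col 1 of R) = (0.5000,0.8660,-0.0000)
R[1][1] = 0.8660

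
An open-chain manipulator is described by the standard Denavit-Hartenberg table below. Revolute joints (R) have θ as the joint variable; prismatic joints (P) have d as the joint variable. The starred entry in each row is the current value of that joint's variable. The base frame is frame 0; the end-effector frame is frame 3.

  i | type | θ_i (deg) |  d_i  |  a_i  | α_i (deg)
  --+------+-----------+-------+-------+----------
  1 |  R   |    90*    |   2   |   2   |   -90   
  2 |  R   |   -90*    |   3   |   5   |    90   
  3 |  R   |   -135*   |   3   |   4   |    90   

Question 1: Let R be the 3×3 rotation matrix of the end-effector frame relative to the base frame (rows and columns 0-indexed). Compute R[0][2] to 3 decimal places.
End-effector z-axis (col 2 of R) = (-0.7071,-0.0000,-0.7071)
R[0][2] = -0.7071

-0.707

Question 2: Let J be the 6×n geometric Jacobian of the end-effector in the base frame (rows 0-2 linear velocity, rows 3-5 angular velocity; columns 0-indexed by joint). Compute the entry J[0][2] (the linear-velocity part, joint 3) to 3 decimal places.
axis z_2 = (-0.0000,-1.0000,0.0000); lever o_n−o_2 = (2.8284,-3.0000,-2.8284)
cross product → J_v[:, 2] = (2.8284,-0.0000,2.8284)
J_ω[:, 2] = z_2
entry J[0][2] = 2.8284

2.828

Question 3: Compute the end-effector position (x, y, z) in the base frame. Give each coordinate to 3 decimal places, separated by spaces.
after link 1: o_1 = (0.0000, 2.0000, 2.0000)
after link 2: o_2 = (-3.0000, 2.0000, 7.0000)
after link 3: o_3 = (-0.1716, -1.0000, 4.1716)

-0.172 -1.000 4.172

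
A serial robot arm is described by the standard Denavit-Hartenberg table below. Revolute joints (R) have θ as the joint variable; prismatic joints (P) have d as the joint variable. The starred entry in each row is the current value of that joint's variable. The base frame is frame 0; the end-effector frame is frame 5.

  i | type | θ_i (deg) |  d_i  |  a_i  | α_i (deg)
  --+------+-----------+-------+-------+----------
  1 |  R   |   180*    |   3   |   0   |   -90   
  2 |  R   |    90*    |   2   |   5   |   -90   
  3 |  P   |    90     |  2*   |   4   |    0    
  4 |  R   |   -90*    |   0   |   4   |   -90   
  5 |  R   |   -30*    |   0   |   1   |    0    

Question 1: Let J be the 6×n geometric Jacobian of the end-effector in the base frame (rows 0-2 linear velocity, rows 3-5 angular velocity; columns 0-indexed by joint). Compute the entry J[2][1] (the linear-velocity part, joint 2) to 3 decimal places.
2.500

axis z_1 = (-0.0000,-1.0000,0.0000); lever o_n−o_1 = (2.5000,2.0000,-9.8660)
cross product → J_v[:, 1] = (9.8660,-0.0000,2.5000)
J_ω[:, 1] = z_1
entry J[2][1] = 2.5000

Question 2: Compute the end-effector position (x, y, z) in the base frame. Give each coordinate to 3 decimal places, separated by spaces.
2.500 2.000 -6.866

after link 1: o_1 = (0.0000, 0.0000, 3.0000)
after link 2: o_2 = (-0.0000, -2.0000, -2.0000)
after link 3: o_3 = (2.0000, 2.0000, -2.0000)
after link 4: o_4 = (2.0000, 2.0000, -6.0000)
after link 5: o_5 = (2.5000, 2.0000, -6.8660)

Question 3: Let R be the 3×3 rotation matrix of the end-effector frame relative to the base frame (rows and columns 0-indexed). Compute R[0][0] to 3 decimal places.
End-effector x-axis (col 0 of R) = (0.5000,-0.0000,-0.8660)
R[0][0] = 0.5000

0.500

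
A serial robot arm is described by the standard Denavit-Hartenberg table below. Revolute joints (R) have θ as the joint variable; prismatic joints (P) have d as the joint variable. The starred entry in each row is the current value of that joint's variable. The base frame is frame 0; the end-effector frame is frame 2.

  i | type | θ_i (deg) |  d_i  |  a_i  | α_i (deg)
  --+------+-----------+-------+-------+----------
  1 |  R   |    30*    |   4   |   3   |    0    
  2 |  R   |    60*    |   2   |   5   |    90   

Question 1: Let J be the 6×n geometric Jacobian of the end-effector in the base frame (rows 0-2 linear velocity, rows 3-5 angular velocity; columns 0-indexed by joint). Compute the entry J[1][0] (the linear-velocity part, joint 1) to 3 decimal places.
axis z_0 = ẑ; lever o_n−o_0 = (2.5981,6.5000,6.0000)
cross product → J_v[:, 0] = (-6.5000,2.5981,0.0000)
J_ω[:, 0] = z_0
entry J[1][0] = 2.5981

2.598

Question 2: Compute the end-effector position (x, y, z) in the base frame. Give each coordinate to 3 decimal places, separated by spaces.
after link 1: o_1 = (2.5981, 1.5000, 4.0000)
after link 2: o_2 = (2.5981, 6.5000, 6.0000)

2.598 6.500 6.000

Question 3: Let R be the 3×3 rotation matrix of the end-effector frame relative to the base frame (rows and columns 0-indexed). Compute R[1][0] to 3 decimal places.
1.000

End-effector x-axis (col 0 of R) = (0.0000,1.0000,0.0000)
R[1][0] = 1.0000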